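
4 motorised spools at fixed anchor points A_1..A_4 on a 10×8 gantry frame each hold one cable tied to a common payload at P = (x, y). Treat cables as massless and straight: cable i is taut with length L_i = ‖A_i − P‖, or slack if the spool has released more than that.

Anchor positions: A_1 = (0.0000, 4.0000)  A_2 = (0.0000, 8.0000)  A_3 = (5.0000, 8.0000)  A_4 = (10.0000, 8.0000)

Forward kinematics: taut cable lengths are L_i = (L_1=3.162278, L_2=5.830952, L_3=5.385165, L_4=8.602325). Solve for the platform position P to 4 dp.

(3.0000, 3.0000)

circle eqns → linear via eq_j − eq_1; set k_j = A_j·A_j − L_j²
k_1 = 0.0000+16.0000−10.0000 = 6.0000
0.0000·x − 8.0000·y = k_1−k_2 = -24.0000
-10.0000·x − 8.0000·y = k_1−k_3 = -54.0000
-20.0000·x − 8.0000·y = k_1−k_4 = -84.0000
solve first two rows → x=3.0000, y=3.0000
check cable 4: ‖A_4−P‖² = 74.0000 ≈ L_4² = 74.0000 ✓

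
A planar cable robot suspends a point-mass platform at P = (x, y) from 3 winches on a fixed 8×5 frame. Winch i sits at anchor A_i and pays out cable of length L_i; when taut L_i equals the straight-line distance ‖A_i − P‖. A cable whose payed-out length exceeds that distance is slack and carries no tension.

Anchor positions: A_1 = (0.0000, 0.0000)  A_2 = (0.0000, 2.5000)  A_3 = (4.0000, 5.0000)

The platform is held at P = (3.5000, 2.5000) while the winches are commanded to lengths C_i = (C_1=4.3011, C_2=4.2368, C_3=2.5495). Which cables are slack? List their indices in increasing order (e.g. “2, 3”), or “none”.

2

cable 1: √((-3.5000)²+(-2.5000)²)=4.3012, C_1=4.3011: taut
cable 2: √((-3.5000)²+(0.0000)²)=3.5000, C_2=4.2368: slack
cable 3: √((0.5000)²+(2.5000)²)=2.5495, C_3=2.5495: taut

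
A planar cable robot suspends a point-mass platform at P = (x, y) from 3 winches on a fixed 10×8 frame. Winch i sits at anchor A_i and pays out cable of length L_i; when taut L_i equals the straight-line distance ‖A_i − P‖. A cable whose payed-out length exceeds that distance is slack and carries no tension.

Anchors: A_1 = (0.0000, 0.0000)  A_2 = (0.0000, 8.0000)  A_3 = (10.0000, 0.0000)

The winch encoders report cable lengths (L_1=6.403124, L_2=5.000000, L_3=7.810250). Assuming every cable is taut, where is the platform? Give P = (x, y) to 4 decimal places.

(4.0000, 5.0000)

expand ‖A_i−P‖²=L_i² and subtract eq 1 (q_i ≔ ‖A_i‖²−L_i²)
q_1 = 0.0000+0.0000−41.0000 = -41.0000
eq1−eq2 → [0.0000  -16.0000]·P = -80.0000
eq1−eq3 → [-20.0000  0.0000]·P = -80.0000
2×2 solve → P = (4.0000, 5.0000)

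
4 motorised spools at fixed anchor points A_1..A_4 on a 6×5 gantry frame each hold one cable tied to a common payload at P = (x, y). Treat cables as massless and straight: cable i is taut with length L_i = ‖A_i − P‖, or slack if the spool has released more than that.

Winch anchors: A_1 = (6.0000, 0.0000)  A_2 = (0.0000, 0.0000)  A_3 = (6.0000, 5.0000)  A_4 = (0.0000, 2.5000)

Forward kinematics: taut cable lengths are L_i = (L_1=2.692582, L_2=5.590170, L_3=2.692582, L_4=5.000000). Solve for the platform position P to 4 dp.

circle eqns → linear via eq_j − eq_1; set q_j = A_j·A_j − L_j²
q_1 = 36.0000+0.0000−7.2500 = 28.7500
12.0000·x + 0.0000·y = q_1−q_2 = 60.0000
0.0000·x − 10.0000·y = q_1−q_3 = -25.0000
12.0000·x − 5.0000·y = q_1−q_4 = 47.5000
solve first two rows → x=5.0000, y=2.5000
check cable 4: ‖A_4−P‖² = 25.0000 ≈ L_4² = 25.0000 ✓

(5.0000, 2.5000)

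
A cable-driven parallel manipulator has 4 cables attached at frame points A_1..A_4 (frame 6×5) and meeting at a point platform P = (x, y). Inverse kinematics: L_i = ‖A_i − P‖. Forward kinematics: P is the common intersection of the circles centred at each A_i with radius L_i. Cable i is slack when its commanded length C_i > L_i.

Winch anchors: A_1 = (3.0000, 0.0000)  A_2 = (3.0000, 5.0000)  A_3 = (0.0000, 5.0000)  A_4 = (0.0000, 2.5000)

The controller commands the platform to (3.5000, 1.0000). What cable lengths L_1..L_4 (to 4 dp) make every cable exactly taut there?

(1.1180, 4.0311, 5.3151, 3.8079)

L_1: Δ = A_1−P = (-0.5000, -1.0000) → ‖Δ‖ = √1.2500 = 1.1180
L_2: Δ = A_2−P = (-0.5000, 4.0000) → ‖Δ‖ = √16.2500 = 4.0311
L_3: Δ = A_3−P = (-3.5000, 4.0000) → ‖Δ‖ = √28.2500 = 5.3151
L_4: Δ = A_4−P = (-3.5000, 1.5000) → ‖Δ‖ = √14.5000 = 3.8079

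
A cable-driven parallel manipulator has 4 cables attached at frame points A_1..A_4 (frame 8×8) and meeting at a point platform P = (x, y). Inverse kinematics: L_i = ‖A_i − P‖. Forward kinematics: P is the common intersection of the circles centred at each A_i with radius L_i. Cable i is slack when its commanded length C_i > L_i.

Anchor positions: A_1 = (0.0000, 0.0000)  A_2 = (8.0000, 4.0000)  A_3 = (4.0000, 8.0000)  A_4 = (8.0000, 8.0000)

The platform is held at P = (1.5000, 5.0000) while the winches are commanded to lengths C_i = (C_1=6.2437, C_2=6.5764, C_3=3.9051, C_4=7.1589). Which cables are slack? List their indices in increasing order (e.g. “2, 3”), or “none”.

i=1: geometric 5.2202 vs commanded 6.2437 ⇒ slack
i=2: geometric 6.5765 vs commanded 6.5764 ⇒ taut
i=3: geometric 3.9051 vs commanded 3.9051 ⇒ taut
i=4: geometric 7.1589 vs commanded 7.1589 ⇒ taut

1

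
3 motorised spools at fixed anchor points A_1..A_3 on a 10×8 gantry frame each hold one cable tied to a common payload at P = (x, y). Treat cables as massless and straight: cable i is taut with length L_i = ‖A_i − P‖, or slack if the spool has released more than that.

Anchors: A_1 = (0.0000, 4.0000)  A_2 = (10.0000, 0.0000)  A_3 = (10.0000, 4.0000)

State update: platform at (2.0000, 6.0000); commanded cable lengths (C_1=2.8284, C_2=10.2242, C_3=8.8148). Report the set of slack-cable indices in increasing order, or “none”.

2, 3

cable 1: L_1 = ‖A_1−P‖ = 2.8284;  C_1 = 2.8284 → taut
cable 2: L_2 = ‖A_2−P‖ = 10.0000;  C_2 = 10.2242 → slack
cable 3: L_3 = ‖A_3−P‖ = 8.2462;  C_3 = 8.8148 → slack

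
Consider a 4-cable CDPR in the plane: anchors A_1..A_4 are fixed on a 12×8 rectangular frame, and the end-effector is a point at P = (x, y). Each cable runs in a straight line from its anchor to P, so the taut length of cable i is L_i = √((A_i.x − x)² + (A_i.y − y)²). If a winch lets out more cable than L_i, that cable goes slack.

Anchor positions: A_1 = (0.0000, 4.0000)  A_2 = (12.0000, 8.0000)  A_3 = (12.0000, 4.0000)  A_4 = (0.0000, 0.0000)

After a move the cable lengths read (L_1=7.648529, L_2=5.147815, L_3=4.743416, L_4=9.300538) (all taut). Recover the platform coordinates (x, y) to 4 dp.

circle eqns → linear via eq_j − eq_1; set c_j = A_j·A_j − L_j²
c_1 = 0.0000+16.0000−58.5000 = -42.5000
-24.0000·x − 8.0000·y = c_1−c_2 = -224.0000
-24.0000·x + 0.0000·y = c_1−c_3 = -180.0000
0.0000·x + 8.0000·y = c_1−c_4 = 44.0000
solve first two rows → x=7.5000, y=5.5000
check cable 4: ‖A_4−P‖² = 86.5000 ≈ L_4² = 86.5000 ✓

(7.5000, 5.5000)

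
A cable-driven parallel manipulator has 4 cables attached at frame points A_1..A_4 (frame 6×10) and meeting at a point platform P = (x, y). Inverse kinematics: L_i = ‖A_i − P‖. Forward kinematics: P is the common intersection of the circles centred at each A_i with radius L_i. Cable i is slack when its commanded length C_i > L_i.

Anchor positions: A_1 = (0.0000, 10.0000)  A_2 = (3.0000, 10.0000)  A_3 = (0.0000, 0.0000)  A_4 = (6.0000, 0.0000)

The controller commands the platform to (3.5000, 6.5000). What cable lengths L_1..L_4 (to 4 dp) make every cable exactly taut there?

L_1 = √((0.0000−3.5000)² + (10.0000−6.5000)²) = 4.9497
L_2 = √((3.0000−3.5000)² + (10.0000−6.5000)²) = 3.5355
L_3 = √((0.0000−3.5000)² + (0.0000−6.5000)²) = 7.3824
L_4 = √((6.0000−3.5000)² + (0.0000−6.5000)²) = 6.9642

(4.9497, 3.5355, 7.3824, 6.9642)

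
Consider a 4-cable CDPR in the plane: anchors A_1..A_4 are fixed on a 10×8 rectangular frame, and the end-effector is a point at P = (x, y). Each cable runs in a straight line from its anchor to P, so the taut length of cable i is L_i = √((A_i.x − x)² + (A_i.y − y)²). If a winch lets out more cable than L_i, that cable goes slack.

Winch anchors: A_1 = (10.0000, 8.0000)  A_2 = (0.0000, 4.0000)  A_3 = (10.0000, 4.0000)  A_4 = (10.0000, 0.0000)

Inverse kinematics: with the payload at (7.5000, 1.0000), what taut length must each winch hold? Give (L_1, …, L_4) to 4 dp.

(7.4330, 8.0777, 3.9051, 2.6926)

cable 1: Δx=2.5000, Δy=7.0000; L_1 = √(Δx²+Δy²) = 7.4330
cable 2: Δx=-7.5000, Δy=3.0000; L_2 = √(Δx²+Δy²) = 8.0777
cable 3: Δx=2.5000, Δy=3.0000; L_3 = √(Δx²+Δy²) = 3.9051
cable 4: Δx=2.5000, Δy=-1.0000; L_4 = √(Δx²+Δy²) = 2.6926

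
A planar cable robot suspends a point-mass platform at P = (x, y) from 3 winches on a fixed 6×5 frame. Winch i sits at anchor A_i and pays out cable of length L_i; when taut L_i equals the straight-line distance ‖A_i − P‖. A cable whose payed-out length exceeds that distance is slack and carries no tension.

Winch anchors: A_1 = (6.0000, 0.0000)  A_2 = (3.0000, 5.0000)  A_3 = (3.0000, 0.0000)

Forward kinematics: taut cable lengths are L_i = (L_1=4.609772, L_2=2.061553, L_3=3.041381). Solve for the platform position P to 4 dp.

(2.5000, 3.0000)

circle eqns → linear via eq_j − eq_1; set c_j = A_j·A_j − L_j²
c_1 = 36.0000+0.0000−21.2500 = 14.7500
6.0000·x − 10.0000·y = c_1−c_2 = -15.0000
6.0000·x + 0.0000·y = c_1−c_3 = 15.0000
solve first two rows → x=2.5000, y=3.0000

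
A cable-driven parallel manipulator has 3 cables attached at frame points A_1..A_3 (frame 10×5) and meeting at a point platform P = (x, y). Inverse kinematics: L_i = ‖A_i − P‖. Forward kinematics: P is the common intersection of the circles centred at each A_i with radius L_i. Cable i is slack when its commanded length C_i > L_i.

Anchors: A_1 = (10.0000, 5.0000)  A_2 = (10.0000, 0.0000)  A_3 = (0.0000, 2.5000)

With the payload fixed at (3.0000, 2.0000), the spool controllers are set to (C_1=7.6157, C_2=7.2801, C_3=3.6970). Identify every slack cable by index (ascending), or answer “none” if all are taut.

cable 1: √((7.0000)²+(3.0000)²)=7.6158, C_1=7.6157: taut
cable 2: √((7.0000)²+(-2.0000)²)=7.2801, C_2=7.2801: taut
cable 3: √((-3.0000)²+(0.5000)²)=3.0414, C_3=3.6970: slack

3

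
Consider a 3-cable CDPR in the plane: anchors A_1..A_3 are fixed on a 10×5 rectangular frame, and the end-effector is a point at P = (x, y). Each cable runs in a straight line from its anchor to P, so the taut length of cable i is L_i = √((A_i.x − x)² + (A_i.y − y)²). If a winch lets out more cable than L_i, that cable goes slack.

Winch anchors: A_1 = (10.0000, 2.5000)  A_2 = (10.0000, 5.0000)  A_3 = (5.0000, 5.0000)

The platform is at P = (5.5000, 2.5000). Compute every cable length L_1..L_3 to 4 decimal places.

(4.5000, 5.1478, 2.5495)

L_1: Δ = A_1−P = (4.5000, 0.0000) → ‖Δ‖ = √20.2500 = 4.5000
L_2: Δ = A_2−P = (4.5000, 2.5000) → ‖Δ‖ = √26.5000 = 5.1478
L_3: Δ = A_3−P = (-0.5000, 2.5000) → ‖Δ‖ = √6.5000 = 2.5495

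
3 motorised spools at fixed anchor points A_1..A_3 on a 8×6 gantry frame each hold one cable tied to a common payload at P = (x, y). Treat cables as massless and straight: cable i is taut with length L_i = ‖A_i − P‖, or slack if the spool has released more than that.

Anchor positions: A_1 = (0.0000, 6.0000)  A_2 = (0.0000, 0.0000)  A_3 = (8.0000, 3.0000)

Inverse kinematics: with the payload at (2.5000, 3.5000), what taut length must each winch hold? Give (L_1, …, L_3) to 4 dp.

cable 1: Δx=-2.5000, Δy=2.5000; L_1 = √(Δx²+Δy²) = 3.5355
cable 2: Δx=-2.5000, Δy=-3.5000; L_2 = √(Δx²+Δy²) = 4.3012
cable 3: Δx=5.5000, Δy=-0.5000; L_3 = √(Δx²+Δy²) = 5.5227

(3.5355, 4.3012, 5.5227)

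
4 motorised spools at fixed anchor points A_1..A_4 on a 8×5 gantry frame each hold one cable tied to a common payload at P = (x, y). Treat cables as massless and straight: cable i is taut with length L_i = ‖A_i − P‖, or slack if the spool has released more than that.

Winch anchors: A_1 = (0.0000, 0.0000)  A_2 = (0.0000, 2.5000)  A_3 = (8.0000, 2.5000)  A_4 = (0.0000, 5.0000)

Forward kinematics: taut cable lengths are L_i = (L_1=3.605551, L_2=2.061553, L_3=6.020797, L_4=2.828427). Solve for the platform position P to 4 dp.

expand ‖A_i−P‖²=L_i² and subtract eq 1 (c_i ≔ ‖A_i‖²−L_i²)
c_1 = 0.0000+0.0000−13.0000 = -13.0000
eq1−eq2 → [0.0000  -5.0000]·P = -15.0000
eq1−eq3 → [-16.0000  -5.0000]·P = -47.0000
eq1−eq4 → [0.0000  -10.0000]·P = -30.0000
2×2 solve → P = (2.0000, 3.0000)
check cable 4: ‖A_4−P‖² = 8.0000 ≈ L_4² = 8.0000 ✓

(2.0000, 3.0000)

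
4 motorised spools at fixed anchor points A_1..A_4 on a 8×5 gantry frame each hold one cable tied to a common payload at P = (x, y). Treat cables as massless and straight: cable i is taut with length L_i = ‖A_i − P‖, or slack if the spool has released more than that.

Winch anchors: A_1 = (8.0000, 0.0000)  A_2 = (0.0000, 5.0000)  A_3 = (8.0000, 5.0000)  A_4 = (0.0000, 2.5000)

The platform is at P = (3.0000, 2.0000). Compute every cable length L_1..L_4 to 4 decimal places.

(5.3852, 4.2426, 5.8310, 3.0414)

L_1 = √((8.0000−3.0000)² + (0.0000−2.0000)²) = 5.3852
L_2 = √((0.0000−3.0000)² + (5.0000−2.0000)²) = 4.2426
L_3 = √((8.0000−3.0000)² + (5.0000−2.0000)²) = 5.8310
L_4 = √((0.0000−3.0000)² + (2.5000−2.0000)²) = 3.0414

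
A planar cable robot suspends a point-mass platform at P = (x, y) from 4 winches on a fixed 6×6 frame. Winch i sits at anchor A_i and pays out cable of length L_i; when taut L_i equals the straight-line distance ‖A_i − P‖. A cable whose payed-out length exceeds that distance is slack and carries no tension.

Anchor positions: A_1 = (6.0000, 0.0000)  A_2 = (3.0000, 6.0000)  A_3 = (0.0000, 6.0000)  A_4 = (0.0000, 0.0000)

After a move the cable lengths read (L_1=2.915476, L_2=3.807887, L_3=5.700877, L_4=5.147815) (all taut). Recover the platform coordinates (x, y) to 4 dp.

expand ‖A_i−P‖²=L_i² and subtract eq 1 (c_i ≔ ‖A_i‖²−L_i²)
c_1 = 36.0000+0.0000−8.5000 = 27.5000
eq1−eq2 → [6.0000  -12.0000]·P = -3.0000
eq1−eq3 → [12.0000  -12.0000]·P = 24.0000
eq1−eq4 → [12.0000  0.0000]·P = 54.0000
2×2 solve → P = (4.5000, 2.5000)
check cable 4: ‖A_4−P‖² = 26.5000 ≈ L_4² = 26.5000 ✓

(4.5000, 2.5000)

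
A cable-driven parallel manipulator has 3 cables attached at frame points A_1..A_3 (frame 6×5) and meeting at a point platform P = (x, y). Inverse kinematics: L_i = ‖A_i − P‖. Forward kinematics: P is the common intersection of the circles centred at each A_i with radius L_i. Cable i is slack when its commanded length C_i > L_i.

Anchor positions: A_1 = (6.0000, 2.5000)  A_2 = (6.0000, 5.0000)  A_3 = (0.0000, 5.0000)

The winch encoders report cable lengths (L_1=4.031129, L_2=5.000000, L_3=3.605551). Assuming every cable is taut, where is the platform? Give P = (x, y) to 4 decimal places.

each cable: (A_i−P)·(A_i−P) = L_i²; let q_i = ‖A_i‖²−L_i²
q_1 = 36.0000+6.2500−16.2500 = 26.0000
row 1: 0.0000x − 5.0000y = -10.0000  (q_2=36.0000)
row 2: 12.0000x − 5.0000y = 14.0000  (q_3=12.0000)
Cramer on rows 1–2 → x = 2.0000, y = 2.0000

(2.0000, 2.0000)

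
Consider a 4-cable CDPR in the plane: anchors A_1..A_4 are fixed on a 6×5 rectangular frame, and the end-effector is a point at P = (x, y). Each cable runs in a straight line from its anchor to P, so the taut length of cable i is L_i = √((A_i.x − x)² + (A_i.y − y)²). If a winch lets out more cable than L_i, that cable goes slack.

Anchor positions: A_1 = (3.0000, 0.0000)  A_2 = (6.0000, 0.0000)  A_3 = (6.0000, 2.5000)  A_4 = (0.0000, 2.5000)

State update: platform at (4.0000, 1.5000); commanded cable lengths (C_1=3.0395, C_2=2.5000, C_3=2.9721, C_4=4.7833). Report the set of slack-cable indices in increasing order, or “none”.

i=1: geometric 1.8028 vs commanded 3.0395 ⇒ slack
i=2: geometric 2.5000 vs commanded 2.5000 ⇒ taut
i=3: geometric 2.2361 vs commanded 2.9721 ⇒ slack
i=4: geometric 4.1231 vs commanded 4.7833 ⇒ slack

1, 3, 4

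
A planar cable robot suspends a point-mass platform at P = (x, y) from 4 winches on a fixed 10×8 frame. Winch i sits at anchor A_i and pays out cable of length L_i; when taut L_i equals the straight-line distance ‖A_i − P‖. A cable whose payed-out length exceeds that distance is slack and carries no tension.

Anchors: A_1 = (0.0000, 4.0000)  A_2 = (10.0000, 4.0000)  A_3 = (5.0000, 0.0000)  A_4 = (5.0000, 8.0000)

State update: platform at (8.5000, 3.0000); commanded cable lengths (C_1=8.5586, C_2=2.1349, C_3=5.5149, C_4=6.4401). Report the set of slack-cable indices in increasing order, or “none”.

cable 1: L_1 = ‖A_1−P‖ = 8.5586;  C_1 = 8.5586 → taut
cable 2: L_2 = ‖A_2−P‖ = 1.8028;  C_2 = 2.1349 → slack
cable 3: L_3 = ‖A_3−P‖ = 4.6098;  C_3 = 5.5149 → slack
cable 4: L_4 = ‖A_4−P‖ = 6.1033;  C_4 = 6.4401 → slack

2, 3, 4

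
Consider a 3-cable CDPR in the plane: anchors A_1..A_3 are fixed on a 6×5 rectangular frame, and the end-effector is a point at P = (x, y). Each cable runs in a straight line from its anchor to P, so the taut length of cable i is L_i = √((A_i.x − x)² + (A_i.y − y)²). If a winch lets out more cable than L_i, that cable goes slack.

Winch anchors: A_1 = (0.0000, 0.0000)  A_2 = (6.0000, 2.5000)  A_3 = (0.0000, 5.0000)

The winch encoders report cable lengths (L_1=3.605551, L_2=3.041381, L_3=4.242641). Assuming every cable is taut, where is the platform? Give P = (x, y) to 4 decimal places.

each cable: (A_i−P)·(A_i−P) = L_i²; let q_i = ‖A_i‖²−L_i²
q_1 = 0.0000+0.0000−13.0000 = -13.0000
row 1: -12.0000x − 5.0000y = -46.0000  (q_2=33.0000)
row 2: 0.0000x − 10.0000y = -20.0000  (q_3=7.0000)
Cramer on rows 1–2 → x = 3.0000, y = 2.0000

(3.0000, 2.0000)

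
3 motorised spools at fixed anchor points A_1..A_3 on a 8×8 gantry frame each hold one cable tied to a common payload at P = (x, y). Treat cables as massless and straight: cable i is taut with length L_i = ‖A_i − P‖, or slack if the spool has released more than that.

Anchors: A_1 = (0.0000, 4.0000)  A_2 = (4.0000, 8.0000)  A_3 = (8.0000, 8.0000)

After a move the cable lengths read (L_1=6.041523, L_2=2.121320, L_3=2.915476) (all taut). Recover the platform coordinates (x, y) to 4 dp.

expand ‖A_i−P‖²=L_i² and subtract eq 1 (c_i ≔ ‖A_i‖²−L_i²)
c_1 = 0.0000+16.0000−36.5000 = -20.5000
eq1−eq2 → [-8.0000  -8.0000]·P = -96.0000
eq1−eq3 → [-16.0000  -8.0000]·P = -140.0000
2×2 solve → P = (5.5000, 6.5000)

(5.5000, 6.5000)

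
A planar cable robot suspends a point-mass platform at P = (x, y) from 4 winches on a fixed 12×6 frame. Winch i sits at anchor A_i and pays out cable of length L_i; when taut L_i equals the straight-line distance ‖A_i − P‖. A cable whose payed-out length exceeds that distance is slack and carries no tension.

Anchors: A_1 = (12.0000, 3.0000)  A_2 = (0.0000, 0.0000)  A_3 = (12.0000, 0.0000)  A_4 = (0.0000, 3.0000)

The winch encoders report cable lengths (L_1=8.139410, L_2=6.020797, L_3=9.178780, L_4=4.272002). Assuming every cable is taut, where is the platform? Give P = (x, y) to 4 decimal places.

(4.0000, 4.5000)

each cable: (A_i−P)·(A_i−P) = L_i²; let c_i = ‖A_i‖²−L_i²
c_1 = 144.0000+9.0000−66.2500 = 86.7500
row 1: 24.0000x + 6.0000y = 123.0000  (c_2=-36.2500)
row 2: 0.0000x + 6.0000y = 27.0000  (c_3=59.7500)
row 3: 24.0000x + 0.0000y = 96.0000  (c_4=-9.2500)
Cramer on rows 1–2 → x = 4.0000, y = 4.5000
check cable 4: ‖A_4−P‖² = 18.2500 ≈ L_4² = 18.2500 ✓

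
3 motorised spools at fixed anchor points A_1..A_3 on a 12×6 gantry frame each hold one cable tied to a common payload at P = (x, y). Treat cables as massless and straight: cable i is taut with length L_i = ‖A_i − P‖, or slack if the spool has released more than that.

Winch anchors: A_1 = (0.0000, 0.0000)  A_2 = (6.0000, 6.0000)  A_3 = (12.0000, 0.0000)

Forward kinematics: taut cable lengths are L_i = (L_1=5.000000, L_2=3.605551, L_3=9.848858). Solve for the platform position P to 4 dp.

circle eqns → linear via eq_j − eq_1; set q_j = A_j·A_j − L_j²
q_1 = 0.0000+0.0000−25.0000 = -25.0000
-12.0000·x − 12.0000·y = q_1−q_2 = -84.0000
-24.0000·x + 0.0000·y = q_1−q_3 = -72.0000
solve first two rows → x=3.0000, y=4.0000

(3.0000, 4.0000)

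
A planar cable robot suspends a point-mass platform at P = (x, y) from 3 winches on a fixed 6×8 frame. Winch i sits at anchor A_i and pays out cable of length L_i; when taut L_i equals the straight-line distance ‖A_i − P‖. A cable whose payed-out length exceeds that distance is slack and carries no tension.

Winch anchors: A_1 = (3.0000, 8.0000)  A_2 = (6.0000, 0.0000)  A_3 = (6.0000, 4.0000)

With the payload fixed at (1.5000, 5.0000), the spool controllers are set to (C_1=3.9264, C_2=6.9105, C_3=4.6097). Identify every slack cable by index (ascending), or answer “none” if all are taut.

1, 2

cable 1: L_1 = ‖A_1−P‖ = 3.3541;  C_1 = 3.9264 → slack
cable 2: L_2 = ‖A_2−P‖ = 6.7268;  C_2 = 6.9105 → slack
cable 3: L_3 = ‖A_3−P‖ = 4.6098;  C_3 = 4.6097 → taut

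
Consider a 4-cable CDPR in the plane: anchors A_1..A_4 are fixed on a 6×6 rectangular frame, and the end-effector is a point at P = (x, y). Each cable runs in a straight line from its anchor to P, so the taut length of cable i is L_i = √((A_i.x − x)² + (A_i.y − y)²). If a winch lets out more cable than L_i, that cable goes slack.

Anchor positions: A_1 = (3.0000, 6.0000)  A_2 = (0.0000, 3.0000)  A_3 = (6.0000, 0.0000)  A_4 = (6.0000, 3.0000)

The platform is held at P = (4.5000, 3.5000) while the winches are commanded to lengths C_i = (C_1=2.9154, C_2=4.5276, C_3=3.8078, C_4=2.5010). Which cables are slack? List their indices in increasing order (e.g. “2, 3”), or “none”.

cable 1: L_1 = ‖A_1−P‖ = 2.9155;  C_1 = 2.9154 → taut
cable 2: L_2 = ‖A_2−P‖ = 4.5277;  C_2 = 4.5276 → taut
cable 3: L_3 = ‖A_3−P‖ = 3.8079;  C_3 = 3.8078 → taut
cable 4: L_4 = ‖A_4−P‖ = 1.5811;  C_4 = 2.5010 → slack

4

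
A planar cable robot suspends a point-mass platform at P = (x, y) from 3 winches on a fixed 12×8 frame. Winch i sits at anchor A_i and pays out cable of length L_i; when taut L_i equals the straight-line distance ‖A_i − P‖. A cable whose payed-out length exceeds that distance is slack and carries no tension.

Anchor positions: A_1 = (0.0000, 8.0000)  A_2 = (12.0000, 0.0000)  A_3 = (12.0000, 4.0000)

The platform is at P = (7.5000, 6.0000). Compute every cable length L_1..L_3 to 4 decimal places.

(7.7621, 7.5000, 4.9244)

L_1: Δ = A_1−P = (-7.5000, 2.0000) → ‖Δ‖ = √60.2500 = 7.7621
L_2: Δ = A_2−P = (4.5000, -6.0000) → ‖Δ‖ = √56.2500 = 7.5000
L_3: Δ = A_3−P = (4.5000, -2.0000) → ‖Δ‖ = √24.2500 = 4.9244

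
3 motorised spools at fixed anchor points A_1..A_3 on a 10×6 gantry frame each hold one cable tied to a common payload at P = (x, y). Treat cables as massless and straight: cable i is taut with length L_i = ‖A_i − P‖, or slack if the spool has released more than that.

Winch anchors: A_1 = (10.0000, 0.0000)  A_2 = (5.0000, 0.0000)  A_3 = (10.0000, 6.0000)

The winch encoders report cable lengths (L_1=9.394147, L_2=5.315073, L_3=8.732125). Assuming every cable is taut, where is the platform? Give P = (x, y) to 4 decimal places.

(1.5000, 4.0000)

each cable: (A_i−P)·(A_i−P) = L_i²; let q_i = ‖A_i‖²−L_i²
q_1 = 100.0000+0.0000−88.2500 = 11.7500
row 1: 10.0000x + 0.0000y = 15.0000  (q_2=-3.2500)
row 2: 0.0000x − 12.0000y = -48.0000  (q_3=59.7500)
Cramer on rows 1–2 → x = 1.5000, y = 4.0000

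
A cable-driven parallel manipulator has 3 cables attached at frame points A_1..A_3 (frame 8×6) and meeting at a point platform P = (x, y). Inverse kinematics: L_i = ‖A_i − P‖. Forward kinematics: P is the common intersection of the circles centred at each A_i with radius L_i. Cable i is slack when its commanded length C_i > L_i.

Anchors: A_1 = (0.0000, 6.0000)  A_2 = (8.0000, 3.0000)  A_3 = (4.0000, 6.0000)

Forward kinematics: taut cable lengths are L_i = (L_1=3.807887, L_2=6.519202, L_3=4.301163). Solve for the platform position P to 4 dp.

expand ‖A_i−P‖²=L_i² and subtract eq 1 (q_i ≔ ‖A_i‖²−L_i²)
q_1 = 0.0000+36.0000−14.5000 = 21.5000
eq1−eq2 → [-16.0000  6.0000]·P = -9.0000
eq1−eq3 → [-8.0000  0.0000]·P = -12.0000
2×2 solve → P = (1.5000, 2.5000)

(1.5000, 2.5000)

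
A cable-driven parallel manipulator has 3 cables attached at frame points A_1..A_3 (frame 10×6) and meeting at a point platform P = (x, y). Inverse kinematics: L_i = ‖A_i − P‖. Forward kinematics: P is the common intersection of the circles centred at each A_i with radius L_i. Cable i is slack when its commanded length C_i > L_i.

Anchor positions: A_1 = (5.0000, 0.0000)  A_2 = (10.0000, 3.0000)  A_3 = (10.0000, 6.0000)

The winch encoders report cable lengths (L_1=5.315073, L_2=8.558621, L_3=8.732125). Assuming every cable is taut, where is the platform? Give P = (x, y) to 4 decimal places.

circle eqns → linear via eq_j − eq_1; set q_j = A_j·A_j − L_j²
q_1 = 25.0000+0.0000−28.2500 = -3.2500
-10.0000·x − 6.0000·y = q_1−q_2 = -39.0000
-10.0000·x − 12.0000·y = q_1−q_3 = -63.0000
solve first two rows → x=1.5000, y=4.0000

(1.5000, 4.0000)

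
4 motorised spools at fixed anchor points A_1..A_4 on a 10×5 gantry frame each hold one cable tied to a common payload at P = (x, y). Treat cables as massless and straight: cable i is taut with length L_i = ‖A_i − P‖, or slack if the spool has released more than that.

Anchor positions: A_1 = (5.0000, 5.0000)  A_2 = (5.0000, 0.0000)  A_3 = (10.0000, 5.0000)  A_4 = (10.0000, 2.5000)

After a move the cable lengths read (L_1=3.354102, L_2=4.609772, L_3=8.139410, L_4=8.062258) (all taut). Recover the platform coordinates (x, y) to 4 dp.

(2.0000, 3.5000)

expand ‖A_i−P‖²=L_i² and subtract eq 1 (q_i ≔ ‖A_i‖²−L_i²)
q_1 = 25.0000+25.0000−11.2500 = 38.7500
eq1−eq2 → [0.0000  10.0000]·P = 35.0000
eq1−eq3 → [-10.0000  0.0000]·P = -20.0000
eq1−eq4 → [-10.0000  5.0000]·P = -2.5000
2×2 solve → P = (2.0000, 3.5000)
check cable 4: ‖A_4−P‖² = 65.0000 ≈ L_4² = 65.0000 ✓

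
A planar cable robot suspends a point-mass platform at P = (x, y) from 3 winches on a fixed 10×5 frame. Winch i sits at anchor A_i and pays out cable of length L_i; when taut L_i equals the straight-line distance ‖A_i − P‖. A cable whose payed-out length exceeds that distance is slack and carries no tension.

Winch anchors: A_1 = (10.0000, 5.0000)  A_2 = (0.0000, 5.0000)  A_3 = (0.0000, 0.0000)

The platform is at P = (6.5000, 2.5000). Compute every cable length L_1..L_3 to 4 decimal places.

(4.3012, 6.9642, 6.9642)

L_1 = √((10.0000−6.5000)² + (5.0000−2.5000)²) = 4.3012
L_2 = √((0.0000−6.5000)² + (5.0000−2.5000)²) = 6.9642
L_3 = √((0.0000−6.5000)² + (0.0000−2.5000)²) = 6.9642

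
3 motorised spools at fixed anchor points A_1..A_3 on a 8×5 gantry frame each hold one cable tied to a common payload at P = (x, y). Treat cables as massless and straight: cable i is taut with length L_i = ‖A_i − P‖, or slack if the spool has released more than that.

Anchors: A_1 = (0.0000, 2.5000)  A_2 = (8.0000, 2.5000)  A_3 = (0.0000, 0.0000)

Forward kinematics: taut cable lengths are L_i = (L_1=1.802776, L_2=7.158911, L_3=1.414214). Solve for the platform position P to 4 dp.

(1.0000, 1.0000)

circle eqns → linear via eq_j − eq_1; set c_j = A_j·A_j − L_j²
c_1 = 0.0000+6.2500−3.2500 = 3.0000
-16.0000·x + 0.0000·y = c_1−c_2 = -16.0000
0.0000·x + 5.0000·y = c_1−c_3 = 5.0000
solve first two rows → x=1.0000, y=1.0000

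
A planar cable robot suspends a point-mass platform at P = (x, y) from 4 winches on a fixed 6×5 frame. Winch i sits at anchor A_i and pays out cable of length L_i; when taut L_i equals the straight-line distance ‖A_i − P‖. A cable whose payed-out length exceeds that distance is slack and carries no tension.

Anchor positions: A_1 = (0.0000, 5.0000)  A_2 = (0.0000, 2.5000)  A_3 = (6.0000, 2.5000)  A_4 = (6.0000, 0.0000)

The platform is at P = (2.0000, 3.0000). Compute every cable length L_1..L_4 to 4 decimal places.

(2.8284, 2.0616, 4.0311, 5.0000)

cable 1: Δx=-2.0000, Δy=2.0000; L_1 = √(Δx²+Δy²) = 2.8284
cable 2: Δx=-2.0000, Δy=-0.5000; L_2 = √(Δx²+Δy²) = 2.0616
cable 3: Δx=4.0000, Δy=-0.5000; L_3 = √(Δx²+Δy²) = 4.0311
cable 4: Δx=4.0000, Δy=-3.0000; L_4 = √(Δx²+Δy²) = 5.0000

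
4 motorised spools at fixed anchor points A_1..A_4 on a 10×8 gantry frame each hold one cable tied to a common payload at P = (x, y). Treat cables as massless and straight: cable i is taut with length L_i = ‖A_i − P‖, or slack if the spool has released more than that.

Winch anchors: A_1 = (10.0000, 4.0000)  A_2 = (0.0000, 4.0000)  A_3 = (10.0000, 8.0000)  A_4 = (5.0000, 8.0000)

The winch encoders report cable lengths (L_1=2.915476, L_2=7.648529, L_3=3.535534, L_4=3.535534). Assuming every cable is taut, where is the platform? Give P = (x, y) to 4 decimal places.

(7.5000, 5.5000)

expand ‖A_i−P‖²=L_i² and subtract eq 1 (q_i ≔ ‖A_i‖²−L_i²)
q_1 = 100.0000+16.0000−8.5000 = 107.5000
eq1−eq2 → [20.0000  0.0000]·P = 150.0000
eq1−eq3 → [0.0000  -8.0000]·P = -44.0000
eq1−eq4 → [10.0000  -8.0000]·P = 31.0000
2×2 solve → P = (7.5000, 5.5000)
check cable 4: ‖A_4−P‖² = 12.5000 ≈ L_4² = 12.5000 ✓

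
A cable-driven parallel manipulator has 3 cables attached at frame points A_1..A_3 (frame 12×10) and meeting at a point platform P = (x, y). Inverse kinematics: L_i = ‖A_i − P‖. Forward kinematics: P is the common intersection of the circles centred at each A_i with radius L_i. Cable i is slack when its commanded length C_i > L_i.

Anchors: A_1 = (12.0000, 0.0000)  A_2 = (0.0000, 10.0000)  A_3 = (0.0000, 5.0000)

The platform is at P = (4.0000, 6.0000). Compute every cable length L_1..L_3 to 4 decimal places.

L_1: Δ = A_1−P = (8.0000, -6.0000) → ‖Δ‖ = √100.0000 = 10.0000
L_2: Δ = A_2−P = (-4.0000, 4.0000) → ‖Δ‖ = √32.0000 = 5.6569
L_3: Δ = A_3−P = (-4.0000, -1.0000) → ‖Δ‖ = √17.0000 = 4.1231

(10.0000, 5.6569, 4.1231)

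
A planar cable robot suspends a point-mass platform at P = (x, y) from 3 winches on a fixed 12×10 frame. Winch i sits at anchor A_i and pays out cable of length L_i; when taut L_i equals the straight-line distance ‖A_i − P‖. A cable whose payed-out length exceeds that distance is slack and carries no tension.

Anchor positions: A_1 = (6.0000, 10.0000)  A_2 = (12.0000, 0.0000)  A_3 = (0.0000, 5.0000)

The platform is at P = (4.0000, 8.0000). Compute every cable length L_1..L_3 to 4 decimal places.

(2.8284, 11.3137, 5.0000)

cable 1: Δx=2.0000, Δy=2.0000; L_1 = √(Δx²+Δy²) = 2.8284
cable 2: Δx=8.0000, Δy=-8.0000; L_2 = √(Δx²+Δy²) = 11.3137
cable 3: Δx=-4.0000, Δy=-3.0000; L_3 = √(Δx²+Δy²) = 5.0000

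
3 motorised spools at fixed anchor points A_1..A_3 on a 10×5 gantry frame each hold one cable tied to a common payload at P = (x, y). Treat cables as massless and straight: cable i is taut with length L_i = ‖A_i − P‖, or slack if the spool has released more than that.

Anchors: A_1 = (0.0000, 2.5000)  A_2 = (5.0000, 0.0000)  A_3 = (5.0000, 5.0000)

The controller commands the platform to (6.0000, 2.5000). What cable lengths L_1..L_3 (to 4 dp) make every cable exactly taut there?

L_1: Δ = A_1−P = (-6.0000, 0.0000) → ‖Δ‖ = √36.0000 = 6.0000
L_2: Δ = A_2−P = (-1.0000, -2.5000) → ‖Δ‖ = √7.2500 = 2.6926
L_3: Δ = A_3−P = (-1.0000, 2.5000) → ‖Δ‖ = √7.2500 = 2.6926

(6.0000, 2.6926, 2.6926)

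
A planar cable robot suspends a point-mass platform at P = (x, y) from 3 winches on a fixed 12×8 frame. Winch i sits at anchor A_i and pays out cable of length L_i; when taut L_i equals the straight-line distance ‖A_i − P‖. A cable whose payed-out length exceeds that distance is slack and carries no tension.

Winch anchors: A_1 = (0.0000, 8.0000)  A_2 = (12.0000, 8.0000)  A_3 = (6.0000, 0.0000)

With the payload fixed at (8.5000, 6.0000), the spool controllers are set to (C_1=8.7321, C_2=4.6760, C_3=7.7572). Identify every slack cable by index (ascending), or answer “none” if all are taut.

2, 3

i=1: geometric 8.7321 vs commanded 8.7321 ⇒ taut
i=2: geometric 4.0311 vs commanded 4.6760 ⇒ slack
i=3: geometric 6.5000 vs commanded 7.7572 ⇒ slack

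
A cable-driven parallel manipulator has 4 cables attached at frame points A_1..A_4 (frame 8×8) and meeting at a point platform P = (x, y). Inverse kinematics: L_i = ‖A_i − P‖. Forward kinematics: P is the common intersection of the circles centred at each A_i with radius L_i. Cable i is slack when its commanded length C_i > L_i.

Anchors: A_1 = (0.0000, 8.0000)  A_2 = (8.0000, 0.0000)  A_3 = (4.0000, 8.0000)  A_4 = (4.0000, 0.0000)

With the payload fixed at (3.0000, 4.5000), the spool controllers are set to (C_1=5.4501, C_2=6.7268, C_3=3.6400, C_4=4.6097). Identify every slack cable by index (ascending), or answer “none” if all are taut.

1

i=1: geometric 4.6098 vs commanded 5.4501 ⇒ slack
i=2: geometric 6.7268 vs commanded 6.7268 ⇒ taut
i=3: geometric 3.6401 vs commanded 3.6400 ⇒ taut
i=4: geometric 4.6098 vs commanded 4.6097 ⇒ taut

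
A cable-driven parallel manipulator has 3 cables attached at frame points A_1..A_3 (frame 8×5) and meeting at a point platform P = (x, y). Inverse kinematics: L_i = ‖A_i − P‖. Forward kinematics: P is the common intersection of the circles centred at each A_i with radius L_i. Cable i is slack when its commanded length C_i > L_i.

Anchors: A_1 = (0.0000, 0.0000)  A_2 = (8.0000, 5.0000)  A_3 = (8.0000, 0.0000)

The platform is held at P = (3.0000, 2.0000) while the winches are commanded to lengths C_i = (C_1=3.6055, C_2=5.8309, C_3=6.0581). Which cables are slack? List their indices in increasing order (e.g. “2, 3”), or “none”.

3

i=1: geometric 3.6056 vs commanded 3.6055 ⇒ taut
i=2: geometric 5.8310 vs commanded 5.8309 ⇒ taut
i=3: geometric 5.3852 vs commanded 6.0581 ⇒ slack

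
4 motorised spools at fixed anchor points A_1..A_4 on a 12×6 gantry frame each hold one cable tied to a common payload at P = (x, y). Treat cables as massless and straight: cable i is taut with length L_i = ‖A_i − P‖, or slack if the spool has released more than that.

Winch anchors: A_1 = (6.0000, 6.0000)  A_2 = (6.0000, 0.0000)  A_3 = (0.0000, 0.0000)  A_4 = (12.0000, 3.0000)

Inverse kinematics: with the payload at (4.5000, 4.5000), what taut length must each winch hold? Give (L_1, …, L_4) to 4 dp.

cable 1: Δx=1.5000, Δy=1.5000; L_1 = √(Δx²+Δy²) = 2.1213
cable 2: Δx=1.5000, Δy=-4.5000; L_2 = √(Δx²+Δy²) = 4.7434
cable 3: Δx=-4.5000, Δy=-4.5000; L_3 = √(Δx²+Δy²) = 6.3640
cable 4: Δx=7.5000, Δy=-1.5000; L_4 = √(Δx²+Δy²) = 7.6485

(2.1213, 4.7434, 6.3640, 7.6485)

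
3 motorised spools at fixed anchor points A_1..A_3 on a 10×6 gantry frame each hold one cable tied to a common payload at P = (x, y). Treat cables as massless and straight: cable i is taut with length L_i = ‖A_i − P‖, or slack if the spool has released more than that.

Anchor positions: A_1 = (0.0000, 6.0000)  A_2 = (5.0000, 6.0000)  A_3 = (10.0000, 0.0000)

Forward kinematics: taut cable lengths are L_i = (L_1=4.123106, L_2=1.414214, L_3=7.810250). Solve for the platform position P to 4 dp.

(4.0000, 5.0000)

circle eqns → linear via eq_j − eq_1; set c_j = A_j·A_j − L_j²
c_1 = 0.0000+36.0000−17.0000 = 19.0000
-10.0000·x + 0.0000·y = c_1−c_2 = -40.0000
-20.0000·x + 12.0000·y = c_1−c_3 = -20.0000
solve first two rows → x=4.0000, y=5.0000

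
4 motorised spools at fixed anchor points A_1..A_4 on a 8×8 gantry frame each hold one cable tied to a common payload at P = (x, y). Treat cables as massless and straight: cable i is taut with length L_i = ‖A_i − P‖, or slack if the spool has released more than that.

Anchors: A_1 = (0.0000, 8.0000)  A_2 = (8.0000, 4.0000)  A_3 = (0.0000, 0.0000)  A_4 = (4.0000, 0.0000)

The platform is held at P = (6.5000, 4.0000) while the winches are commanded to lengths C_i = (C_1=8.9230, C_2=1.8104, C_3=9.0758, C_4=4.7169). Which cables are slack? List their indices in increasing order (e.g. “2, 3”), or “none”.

i=1: geometric 7.6322 vs commanded 8.9230 ⇒ slack
i=2: geometric 1.5000 vs commanded 1.8104 ⇒ slack
i=3: geometric 7.6322 vs commanded 9.0758 ⇒ slack
i=4: geometric 4.7170 vs commanded 4.7169 ⇒ taut

1, 2, 3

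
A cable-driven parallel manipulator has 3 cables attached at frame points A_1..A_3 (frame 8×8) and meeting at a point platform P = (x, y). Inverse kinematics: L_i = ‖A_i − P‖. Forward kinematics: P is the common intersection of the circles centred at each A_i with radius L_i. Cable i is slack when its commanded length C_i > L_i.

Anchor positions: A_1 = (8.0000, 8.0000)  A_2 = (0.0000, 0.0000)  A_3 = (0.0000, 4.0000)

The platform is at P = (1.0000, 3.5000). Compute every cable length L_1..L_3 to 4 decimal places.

cable 1: Δx=7.0000, Δy=4.5000; L_1 = √(Δx²+Δy²) = 8.3217
cable 2: Δx=-1.0000, Δy=-3.5000; L_2 = √(Δx²+Δy²) = 3.6401
cable 3: Δx=-1.0000, Δy=0.5000; L_3 = √(Δx²+Δy²) = 1.1180

(8.3217, 3.6401, 1.1180)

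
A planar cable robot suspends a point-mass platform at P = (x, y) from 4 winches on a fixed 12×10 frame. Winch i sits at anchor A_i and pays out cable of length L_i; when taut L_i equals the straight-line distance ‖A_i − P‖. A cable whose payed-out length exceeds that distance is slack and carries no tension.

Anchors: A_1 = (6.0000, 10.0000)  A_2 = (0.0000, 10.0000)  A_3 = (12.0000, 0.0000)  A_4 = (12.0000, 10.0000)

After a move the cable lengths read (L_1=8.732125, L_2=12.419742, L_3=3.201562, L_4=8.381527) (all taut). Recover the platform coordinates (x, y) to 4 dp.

each cable: (A_i−P)·(A_i−P) = L_i²; let c_i = ‖A_i‖²−L_i²
c_1 = 36.0000+100.0000−76.2500 = 59.7500
row 1: 12.0000x + 0.0000y = 114.0000  (c_2=-54.2500)
row 2: -12.0000x + 20.0000y = -74.0000  (c_3=133.7500)
row 3: -12.0000x + 0.0000y = -114.0000  (c_4=173.7500)
Cramer on rows 1–2 → x = 9.5000, y = 2.0000
check cable 4: ‖A_4−P‖² = 70.2500 ≈ L_4² = 70.2500 ✓

(9.5000, 2.0000)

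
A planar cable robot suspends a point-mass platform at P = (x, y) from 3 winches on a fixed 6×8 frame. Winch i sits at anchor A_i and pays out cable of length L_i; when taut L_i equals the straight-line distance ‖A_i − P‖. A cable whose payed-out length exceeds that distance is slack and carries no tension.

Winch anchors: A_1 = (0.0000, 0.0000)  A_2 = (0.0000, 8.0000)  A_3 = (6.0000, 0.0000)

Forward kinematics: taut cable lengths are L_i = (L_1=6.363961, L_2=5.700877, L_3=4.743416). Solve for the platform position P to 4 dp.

(4.5000, 4.5000)

circle eqns → linear via eq_j − eq_1; set q_j = A_j·A_j − L_j²
q_1 = 0.0000+0.0000−40.5000 = -40.5000
0.0000·x − 16.0000·y = q_1−q_2 = -72.0000
-12.0000·x + 0.0000·y = q_1−q_3 = -54.0000
solve first two rows → x=4.5000, y=4.5000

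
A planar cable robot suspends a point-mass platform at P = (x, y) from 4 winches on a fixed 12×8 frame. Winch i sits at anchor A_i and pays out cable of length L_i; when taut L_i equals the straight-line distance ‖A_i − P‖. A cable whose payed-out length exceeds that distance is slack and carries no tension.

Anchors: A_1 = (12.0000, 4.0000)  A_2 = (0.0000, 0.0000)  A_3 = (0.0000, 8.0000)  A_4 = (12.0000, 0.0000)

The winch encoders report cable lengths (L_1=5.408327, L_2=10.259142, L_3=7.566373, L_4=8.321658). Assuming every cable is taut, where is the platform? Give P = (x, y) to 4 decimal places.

(7.5000, 7.0000)

each cable: (A_i−P)·(A_i−P) = L_i²; let c_i = ‖A_i‖²−L_i²
c_1 = 144.0000+16.0000−29.2500 = 130.7500
row 1: 24.0000x + 8.0000y = 236.0000  (c_2=-105.2500)
row 2: 24.0000x − 8.0000y = 124.0000  (c_3=6.7500)
row 3: 0.0000x + 8.0000y = 56.0000  (c_4=74.7500)
Cramer on rows 1–2 → x = 7.5000, y = 7.0000
check cable 4: ‖A_4−P‖² = 69.2500 ≈ L_4² = 69.2500 ✓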